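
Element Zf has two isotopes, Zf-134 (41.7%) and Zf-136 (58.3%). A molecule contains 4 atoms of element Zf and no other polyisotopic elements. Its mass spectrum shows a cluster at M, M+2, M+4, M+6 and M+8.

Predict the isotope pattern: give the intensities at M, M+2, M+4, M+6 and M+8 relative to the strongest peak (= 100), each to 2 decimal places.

The 4 Zf atoms are independent, so intensities follow the terms of (0.417 + 0.583)^4.
P(M) = 0.417^4 = 0.030237
P(M+2) = 4 × 0.417^3 × 0.583^1 = 0.169097
P(M+4) = 6 × 0.417^2 × 0.583^2 = 0.354618
P(M+6) = 4 × 0.417^1 × 0.583^3 = 0.330523
P(M+8) = 0.583^4 = 0.115525
The M+4 peak is largest (0.354618); scaling to 100 gives 8.53 : 47.68 : 100.00 : 93.21 : 32.58.

8.53 : 47.68 : 100.00 : 93.21 : 32.58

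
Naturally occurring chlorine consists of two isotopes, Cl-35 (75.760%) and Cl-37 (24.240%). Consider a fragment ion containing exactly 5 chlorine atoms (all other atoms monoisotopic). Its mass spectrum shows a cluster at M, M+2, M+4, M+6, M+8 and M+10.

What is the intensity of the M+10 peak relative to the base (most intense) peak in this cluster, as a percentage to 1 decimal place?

0.2%

Term probabilities: M 0.2496, M+2 0.3993, M+4 0.2555, M+6 0.0817, M+8 0.0131, M+10 0.0008. Base peak = M+2.
P(M+2) = C(5,1) × 0.75760^4 × 0.24240^1 = 5 × 0.32942751 × 0.2424 = 0.399266 (base)
P(M+10) = C(5,5) × 0.75760^0 × 0.24240^5 = 1 × 1.0000 × 0.00083688 = 0.000837
Relative intensity = 0.000837 / 0.399266 × 100 = 0.2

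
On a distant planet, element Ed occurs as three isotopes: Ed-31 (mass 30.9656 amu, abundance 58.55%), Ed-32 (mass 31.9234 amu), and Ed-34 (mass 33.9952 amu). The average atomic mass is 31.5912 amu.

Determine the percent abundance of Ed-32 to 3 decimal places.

Let x and y be the fractions of Ed-32 and Ed-34. Then x + y = 1 − 0.5855 = 0.4145 and 31.9234x + 33.9952y = 31.5912 − 0.5855×30.9656 = 13.4608412.
Substituting: 31.9234x + 33.9952(0.4145 − x) = 13.4608412
(31.9234 − 33.9952)x = -0.6301692  ⇒  x = 0.30417, y = 0.11033
Ed-32: 30.417%, Ed-34: 11.033%.

30.417%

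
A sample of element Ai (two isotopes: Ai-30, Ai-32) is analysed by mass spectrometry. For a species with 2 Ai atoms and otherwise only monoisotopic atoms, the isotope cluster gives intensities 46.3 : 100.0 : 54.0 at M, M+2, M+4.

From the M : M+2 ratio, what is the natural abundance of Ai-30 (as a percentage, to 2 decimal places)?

48.08%

If p is the fraction of Ai that is Ai-30, then I(M+2)/I(M) = [C(2,1)·p^1·(1−p)] / p^2 = 2·(1−p)/p = 100.0/46.3 = 2.1598
(1−p)/p = 2.1598/2 = 1.0799  ⇒  p = 1/(1 + 1.0799) = 0.4808
Ai-30: 48.08%, Ai-32: 51.92%.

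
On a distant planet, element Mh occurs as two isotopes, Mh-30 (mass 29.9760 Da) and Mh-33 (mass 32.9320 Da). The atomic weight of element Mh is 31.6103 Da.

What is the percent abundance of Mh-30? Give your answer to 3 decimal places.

Let x be the fractional abundance of Mh-30; then Mh-33 has abundance 1 − x.
29.9760·x + 32.9320·(1 − x) = 31.6103
(29.9760 − 32.9320)·x = 31.6103 − 32.9320
x = -1.3217 / -2.9560 = 0.44712 → 44.712% Mh-30, 55.288% Mh-33.

44.712%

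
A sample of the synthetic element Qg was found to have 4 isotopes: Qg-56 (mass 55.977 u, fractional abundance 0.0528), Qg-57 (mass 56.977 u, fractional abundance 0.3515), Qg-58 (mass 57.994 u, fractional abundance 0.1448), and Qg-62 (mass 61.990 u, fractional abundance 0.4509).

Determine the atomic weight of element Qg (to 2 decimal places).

59.33 u

Ar = Σ fᵢ·mᵢ = 0.0528 × 55.977 + 0.3515 × 56.977 + 0.1448 × 57.994 + 0.4509 × 61.990
= 2.9556 + 20.0274 + 8.3975 + 27.9513 = 59.3318 u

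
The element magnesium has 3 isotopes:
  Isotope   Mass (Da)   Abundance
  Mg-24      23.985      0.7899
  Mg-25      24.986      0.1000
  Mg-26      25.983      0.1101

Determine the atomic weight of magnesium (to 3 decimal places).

The abundance-weighted mean is 0.7899 × 23.985 + 0.1000 × 24.986 + 0.1101 × 25.983
= 18.9458 + 2.4986 + 2.8607 = 24.3051 Da

24.305 Da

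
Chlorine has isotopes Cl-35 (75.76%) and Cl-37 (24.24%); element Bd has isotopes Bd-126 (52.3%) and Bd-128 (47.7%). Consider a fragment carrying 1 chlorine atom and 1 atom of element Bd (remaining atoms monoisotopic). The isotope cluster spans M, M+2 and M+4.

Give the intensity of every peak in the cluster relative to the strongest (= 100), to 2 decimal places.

Chlorine pattern (n=1): 0.7576 : 0.2424
Element Bd pattern (n=1): 0.5230 : 0.4770
Convolve the two distributions (both contribute in 2-u steps):
  M: 0.7576×0.5230 = 0.396225
  M+2: 0.7576×0.4770 + 0.2424×0.5230 = 0.488150
  M+4: 0.2424×0.4770 = 0.115625
Scale to base peak (0.488150) = 100: 81.17 : 100.00 : 23.69

81.17 : 100.00 : 23.69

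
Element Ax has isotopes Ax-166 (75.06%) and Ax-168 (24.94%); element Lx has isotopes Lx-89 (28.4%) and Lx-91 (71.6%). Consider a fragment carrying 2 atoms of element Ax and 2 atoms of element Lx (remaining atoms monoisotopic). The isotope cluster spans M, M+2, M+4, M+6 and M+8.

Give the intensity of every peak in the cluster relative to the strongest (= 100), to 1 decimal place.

10.2 : 58.1 : 100.0 : 48.7 : 7.1

Element Ax pattern (n=2): 0.56340036 : 0.37439928 : 0.06220036
Element Lx pattern (n=2): 0.080656 : 0.406688 : 0.512656
Convolve the two distributions (both contribute in 2-u steps):
  M: 0.56340036×0.080656 = 0.045442
  M+2: 0.56340036×0.406688 + 0.37439928×0.080656 = 0.259326
  M+4: 0.56340036×0.512656 + 0.37439928×0.406688 + 0.06220036×0.080656 = 0.446111
  M+6: 0.37439928×0.512656 + 0.06220036×0.406688 = 0.217234
  M+8: 0.06220036×0.512656 = 0.031887
Scale to base peak (0.446111) = 100: 10.2 : 58.1 : 100.0 : 48.7 : 7.1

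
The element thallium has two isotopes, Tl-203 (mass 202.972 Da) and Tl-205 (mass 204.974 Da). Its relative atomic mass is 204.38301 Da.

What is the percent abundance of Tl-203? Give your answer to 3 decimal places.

29.520%

Let x be the fractional abundance of Tl-203; then Tl-205 has abundance 1 − x.
202.972·x + 204.974·(1 − x) = 204.38301
(202.972 − 204.974)·x = 204.38301 − 204.974
x = -0.59099 / -2.002 = 0.29520 → 29.520% Tl-203, 70.480% Tl-205.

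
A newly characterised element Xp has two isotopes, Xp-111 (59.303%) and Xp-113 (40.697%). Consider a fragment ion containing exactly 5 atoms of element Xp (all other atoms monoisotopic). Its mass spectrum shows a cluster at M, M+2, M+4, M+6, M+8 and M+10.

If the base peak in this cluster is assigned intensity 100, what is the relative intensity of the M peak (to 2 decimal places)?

21.23

Term probabilities: M 0.0733, M+2 0.2517, M+4 0.3454, M+6 0.2371, M+8 0.0813, M+10 0.0112. Base peak = M+4.
P(M+4) = C(5,2) × 0.59303^3 × 0.40697^2 = 10 × 0.20855951 × 0.16562458 = 0.345426 (base)
P(M) = C(5,0) × 0.59303^5 × 0.40697^0 = 1 × 0.07334716 × 1.0000 = 0.073347
Relative intensity = 0.073347 / 0.345426 × 100 = 21.23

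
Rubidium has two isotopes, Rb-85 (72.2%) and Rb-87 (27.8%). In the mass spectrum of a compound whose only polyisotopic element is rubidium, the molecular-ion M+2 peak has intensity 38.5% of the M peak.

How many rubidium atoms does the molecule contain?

1

With n Rb atoms, P(M+2)/P(M) = C(n,1)·p^(n−1)q / p^n = n·q/p = n · 0.278/0.722.
n = 0.385 × 0.722/0.278 = 1.00 ≈ 1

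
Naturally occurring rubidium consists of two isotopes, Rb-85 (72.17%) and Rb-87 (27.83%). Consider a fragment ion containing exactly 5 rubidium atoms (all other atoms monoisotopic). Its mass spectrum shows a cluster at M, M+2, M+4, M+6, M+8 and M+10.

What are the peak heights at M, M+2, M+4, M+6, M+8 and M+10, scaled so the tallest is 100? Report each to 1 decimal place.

Expanding (0.7217 + 0.2783)^5:
P(M) = 0.7217^5 = 0.195787
P(M+2) = 5 × 0.7217^4 × 0.2783^1 = 0.377494
P(M+4) = 10 × 0.7217^3 × 0.2783^2 = 0.291136
P(M+6) = 10 × 0.7217^2 × 0.2783^3 = 0.112267
P(M+8) = 5 × 0.7217^1 × 0.2783^4 = 0.021646
P(M+10) = 0.2783^5 = 0.001669
The M+2 peak is largest (0.377494); scaling to 100 gives 51.9 : 100.0 : 77.1 : 29.7 : 5.7 : 0.4.

51.9 : 100.0 : 77.1 : 29.7 : 5.7 : 0.4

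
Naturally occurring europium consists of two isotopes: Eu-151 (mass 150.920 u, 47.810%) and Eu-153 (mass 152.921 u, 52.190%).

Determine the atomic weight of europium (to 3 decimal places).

151.964 u

Weight each isotope mass by its fractional abundance: 0.47810 × 150.920 + 0.52190 × 152.921
= 72.1549 + 79.8095 = 151.9644 u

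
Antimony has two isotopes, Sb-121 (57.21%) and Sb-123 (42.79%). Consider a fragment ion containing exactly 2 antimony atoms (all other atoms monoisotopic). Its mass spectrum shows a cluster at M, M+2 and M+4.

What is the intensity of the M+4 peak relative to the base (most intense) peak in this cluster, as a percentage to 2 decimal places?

37.40%

Binomial terms of (0.5721 + 0.4279)^2: M 0.3273, M+2 0.4896, M+4 0.1831 → M+2 is the base peak.
P(M+2) = C(2,1) × 0.5721^1 × 0.4279^1 = 2 × 0.5721 × 0.4279 = 0.489603 (base)
P(M+4) = C(2,2) × 0.5721^0 × 0.4279^2 = 1 × 1.0000 × 0.18309841 = 0.183098
Relative intensity = 0.183098 / 0.489603 × 100 = 37.40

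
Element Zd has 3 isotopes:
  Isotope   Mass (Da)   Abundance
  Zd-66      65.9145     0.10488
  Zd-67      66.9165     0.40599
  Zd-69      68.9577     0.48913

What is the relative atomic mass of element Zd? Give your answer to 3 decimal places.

Weight each isotope mass by its fractional abundance: 0.10488 × 65.9145 + 0.40599 × 66.9165 + 0.48913 × 68.9577
= 6.91311 + 27.16743 + 33.72928 = 67.80982 Da

67.810 Da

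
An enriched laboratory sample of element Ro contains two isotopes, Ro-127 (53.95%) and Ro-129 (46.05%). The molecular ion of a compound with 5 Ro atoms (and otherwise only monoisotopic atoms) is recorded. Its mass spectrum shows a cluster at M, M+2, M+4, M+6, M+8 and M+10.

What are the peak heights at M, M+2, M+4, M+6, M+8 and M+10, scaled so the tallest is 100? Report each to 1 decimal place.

13.7 : 58.6 : 100.0 : 85.4 : 36.4 : 6.2

The 5 Ro atoms are independent, so intensities follow the terms of (0.5395 + 0.4605)^5.
P(M) = 0.5395^5 = 0.045704
P(M+2) = 5 × 0.5395^4 × 0.4605^1 = 0.195059
P(M+4) = 10 × 0.5395^3 × 0.4605^2 = 0.332992
P(M+6) = 10 × 0.5395^2 × 0.4605^3 = 0.284231
P(M+8) = 5 × 0.5395^1 × 0.4605^4 = 0.121305
P(M+10) = 0.4605^5 = 0.020708
The M+4 peak is largest (0.332992); scaling to 100 gives 13.7 : 58.6 : 100.0 : 85.4 : 36.4 : 6.2.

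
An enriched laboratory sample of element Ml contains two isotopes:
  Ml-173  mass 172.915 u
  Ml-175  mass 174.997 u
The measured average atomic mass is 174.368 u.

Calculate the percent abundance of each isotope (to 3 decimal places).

Ml-173: 30.211%, Ml-175: 69.789%

Let x be the fractional abundance of Ml-173; then Ml-175 has abundance 1 − x.
172.915·x + 174.997·(1 − x) = 174.368
(172.915 − 174.997)·x = 174.368 − 174.997
x = -0.629 / -2.082 = 0.30211 → 30.211% Ml-173, 69.789% Ml-175.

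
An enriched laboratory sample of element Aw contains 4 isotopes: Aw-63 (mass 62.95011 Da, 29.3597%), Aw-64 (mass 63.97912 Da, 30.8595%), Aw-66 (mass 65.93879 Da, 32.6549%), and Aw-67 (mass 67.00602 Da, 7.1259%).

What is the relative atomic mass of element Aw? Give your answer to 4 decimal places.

64.5326 Da

Weight each isotope mass by its fractional abundance: 0.293597 × 62.95011 + 0.308595 × 63.97912 + 0.326549 × 65.93879 + 0.071259 × 67.00602
= 18.481963 + 19.743637 + 21.532246 + 4.774782 = 64.532628 Da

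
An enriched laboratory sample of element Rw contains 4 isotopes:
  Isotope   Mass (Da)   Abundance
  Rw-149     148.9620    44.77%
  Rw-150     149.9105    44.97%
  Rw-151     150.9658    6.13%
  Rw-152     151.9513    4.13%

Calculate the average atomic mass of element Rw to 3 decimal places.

Ar = Σ fᵢ·mᵢ = 0.4477 × 148.9620 + 0.4497 × 149.9105 + 0.0613 × 150.9658 + 0.0413 × 151.9513
= 66.69029 + 67.41475 + 9.25420 + 6.27559 = 149.63483 Da

149.635 Da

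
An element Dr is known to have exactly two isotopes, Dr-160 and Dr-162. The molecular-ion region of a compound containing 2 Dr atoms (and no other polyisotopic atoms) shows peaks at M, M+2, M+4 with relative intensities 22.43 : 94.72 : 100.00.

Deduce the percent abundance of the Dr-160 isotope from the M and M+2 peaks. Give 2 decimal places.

32.14%

Let p = fractional abundance of Dr-160. I(M+2)/I(M) = [C(2,1)·p^1·(1−p)] / p^2 = 2·(1−p)/p = 94.72/22.43 = 4.2229
(1−p)/p = 4.2229/2 = 2.1115  ⇒  p = 1/(1 + 2.1115) = 0.3214
Dr-160: 32.14%, Dr-162: 67.86%.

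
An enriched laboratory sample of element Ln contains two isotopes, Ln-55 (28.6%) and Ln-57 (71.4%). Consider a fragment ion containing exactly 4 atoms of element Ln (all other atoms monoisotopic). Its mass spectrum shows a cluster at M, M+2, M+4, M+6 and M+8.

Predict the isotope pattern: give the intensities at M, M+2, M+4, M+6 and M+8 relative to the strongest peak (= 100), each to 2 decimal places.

Each Ln atom is independently Ln-55 (p = 0.286) or Ln-57 (q = 0.714); the cluster is the binomial expansion (p + q)^4.
P(M) = 0.286^4 = 0.006691
P(M+2) = 4 × 0.286^3 × 0.714^1 = 0.066812
P(M+4) = 6 × 0.286^2 × 0.714^2 = 0.250196
P(M+6) = 4 × 0.286^1 × 0.714^3 = 0.416410
P(M+8) = 0.714^4 = 0.259892
The M+6 peak is largest (0.416410); scaling to 100 gives 1.61 : 16.04 : 60.08 : 100.00 : 62.41.

1.61 : 16.04 : 60.08 : 100.00 : 62.41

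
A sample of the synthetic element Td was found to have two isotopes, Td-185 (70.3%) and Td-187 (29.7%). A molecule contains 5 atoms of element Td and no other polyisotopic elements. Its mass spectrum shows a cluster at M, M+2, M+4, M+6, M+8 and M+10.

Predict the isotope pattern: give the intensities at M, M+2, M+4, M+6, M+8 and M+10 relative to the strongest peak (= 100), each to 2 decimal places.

The 5 Td atoms are independent, so intensities follow the terms of (0.703 + 0.297)^5.
P(M) = 0.703^5 = 0.171703
P(M+2) = 5 × 0.703^4 × 0.297^1 = 0.362700
P(M+4) = 10 × 0.703^3 × 0.297^2 = 0.306464
P(M+6) = 10 × 0.703^2 × 0.297^3 = 0.129473
P(M+8) = 5 × 0.703^1 × 0.297^4 = 0.027350
P(M+10) = 0.297^5 = 0.002311
The M+2 peak is largest (0.362700); scaling to 100 gives 47.34 : 100.00 : 84.50 : 35.70 : 7.54 : 0.64.

47.34 : 100.00 : 84.50 : 35.70 : 7.54 : 0.64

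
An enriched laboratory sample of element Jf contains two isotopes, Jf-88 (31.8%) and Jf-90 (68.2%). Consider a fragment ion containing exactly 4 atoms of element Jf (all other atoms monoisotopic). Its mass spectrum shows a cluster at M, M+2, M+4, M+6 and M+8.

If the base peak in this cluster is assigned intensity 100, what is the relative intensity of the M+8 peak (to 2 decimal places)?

Term probabilities: M 0.0102, M+2 0.0877, M+4 0.2822, M+6 0.4035, M+8 0.2163. Base peak = M+6.
P(M+6) = C(4,3) × 0.318^1 × 0.682^3 = 4 × 0.3180 × 0.31721457 = 0.403497 (base)
P(M+8) = C(4,4) × 0.318^0 × 0.682^4 = 1 × 1.0000 × 0.21634034 = 0.216340
Relative intensity = 0.216340 / 0.403497 × 100 = 53.62

53.62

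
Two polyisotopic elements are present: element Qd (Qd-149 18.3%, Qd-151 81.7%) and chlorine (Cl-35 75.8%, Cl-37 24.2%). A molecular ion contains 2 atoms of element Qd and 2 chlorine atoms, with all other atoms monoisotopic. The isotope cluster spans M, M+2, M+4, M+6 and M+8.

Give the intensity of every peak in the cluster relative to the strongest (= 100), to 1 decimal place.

Element Qd pattern (n=2): 0.033489 : 0.299022 : 0.667489
Chlorine pattern (n=2): 0.574564 : 0.366872 : 0.058564
Convolve the two distributions (both contribute in 2-u steps):
  M: 0.033489×0.574564 = 0.019242
  M+2: 0.033489×0.366872 + 0.299022×0.574564 = 0.184093
  M+4: 0.033489×0.058564 + 0.299022×0.366872 + 0.667489×0.574564 = 0.495179
  M+6: 0.299022×0.058564 + 0.667489×0.366872 = 0.262395
  M+8: 0.667489×0.058564 = 0.039091
Scale to base peak (0.495179) = 100: 3.9 : 37.2 : 100.0 : 53.0 : 7.9

3.9 : 37.2 : 100.0 : 53.0 : 7.9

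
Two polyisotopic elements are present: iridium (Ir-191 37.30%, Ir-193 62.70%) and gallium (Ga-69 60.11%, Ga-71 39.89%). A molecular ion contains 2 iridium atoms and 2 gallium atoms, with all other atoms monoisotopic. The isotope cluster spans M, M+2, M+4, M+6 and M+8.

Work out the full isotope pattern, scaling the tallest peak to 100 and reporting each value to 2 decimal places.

12.94 : 60.68 : 100.00 : 67.69 : 16.10

Iridium pattern (n=2): 0.139129 : 0.467742 : 0.393129
Gallium pattern (n=2): 0.36132121 : 0.47955758 : 0.15912121
Convolve the two distributions (both contribute in 2-u steps):
  M: 0.139129×0.36132121 = 0.050270
  M+2: 0.139129×0.47955758 + 0.467742×0.36132121 = 0.235725
  M+4: 0.139129×0.15912121 + 0.467742×0.47955758 + 0.393129×0.36132121 = 0.388493
  M+6: 0.467742×0.15912121 + 0.393129×0.47955758 = 0.262956
  M+8: 0.393129×0.15912121 = 0.062555
Scale to base peak (0.388493) = 100: 12.94 : 60.68 : 100.00 : 67.69 : 16.10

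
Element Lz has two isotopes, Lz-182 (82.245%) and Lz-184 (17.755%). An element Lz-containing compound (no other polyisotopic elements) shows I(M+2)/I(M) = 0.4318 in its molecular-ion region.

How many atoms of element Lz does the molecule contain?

2

For n independent Lz atoms, I(M+2)/I(M) = n · (abundance Lz-184) / (abundance Lz-182) = n · 0.17755/0.82245.
n = 0.4318 × 0.82245/0.17755 = 2.00 ≈ 2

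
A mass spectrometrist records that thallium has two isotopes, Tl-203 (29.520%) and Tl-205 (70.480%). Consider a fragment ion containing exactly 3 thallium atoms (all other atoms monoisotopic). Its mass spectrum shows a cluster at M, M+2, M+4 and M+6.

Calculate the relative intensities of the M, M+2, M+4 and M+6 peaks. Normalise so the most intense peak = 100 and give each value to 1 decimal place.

5.8 : 41.9 : 100.0 : 79.6

Each Tl atom is independently Tl-203 (p = 0.29520) or Tl-205 (q = 0.70480); the cluster is the binomial expansion (p + q)^3.
P(M) = 0.29520^3 = 0.025725
P(M+2) = 3 × 0.29520^2 × 0.70480^1 = 0.184255
P(M+4) = 3 × 0.29520^1 × 0.70480^2 = 0.439916
P(M+6) = 0.70480^3 = 0.350104
The M+4 peak is largest (0.439916); scaling to 100 gives 5.8 : 41.9 : 100.0 : 79.6.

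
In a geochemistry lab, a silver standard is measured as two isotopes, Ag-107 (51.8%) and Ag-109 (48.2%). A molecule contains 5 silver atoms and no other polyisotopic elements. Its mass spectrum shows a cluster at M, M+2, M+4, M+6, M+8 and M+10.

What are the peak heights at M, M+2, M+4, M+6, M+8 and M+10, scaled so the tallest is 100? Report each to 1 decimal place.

The 5 Ag atoms are independent, so intensities follow the terms of (0.518 + 0.482)^5.
P(M) = 0.518^5 = 0.037295
P(M+2) = 5 × 0.518^4 × 0.482^1 = 0.173515
P(M+4) = 10 × 0.518^3 × 0.482^2 = 0.322911
P(M+6) = 10 × 0.518^2 × 0.482^3 = 0.300470
P(M+8) = 5 × 0.518^1 × 0.482^4 = 0.139794
P(M+10) = 0.482^5 = 0.026016
The M+4 peak is largest (0.322911); scaling to 100 gives 11.5 : 53.7 : 100.0 : 93.1 : 43.3 : 8.1.

11.5 : 53.7 : 100.0 : 93.1 : 43.3 : 8.1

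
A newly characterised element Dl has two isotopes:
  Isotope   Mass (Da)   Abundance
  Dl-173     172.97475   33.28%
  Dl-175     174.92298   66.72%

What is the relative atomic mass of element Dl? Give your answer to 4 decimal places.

Ar = Σ fᵢ·mᵢ = 0.3328 × 172.97475 + 0.6672 × 174.92298
= 57.565997 + 116.708612 = 174.274609 Da

174.2746 Da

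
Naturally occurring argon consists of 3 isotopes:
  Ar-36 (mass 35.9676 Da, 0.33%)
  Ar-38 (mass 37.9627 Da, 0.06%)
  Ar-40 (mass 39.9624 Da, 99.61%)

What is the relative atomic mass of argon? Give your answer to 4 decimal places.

Weight each isotope mass by its fractional abundance: 0.0033 × 35.9676 + 0.0006 × 37.9627 + 0.9961 × 39.9624
= 0.11869 + 0.02278 + 39.80655 = 39.94802 Da

39.9480 Da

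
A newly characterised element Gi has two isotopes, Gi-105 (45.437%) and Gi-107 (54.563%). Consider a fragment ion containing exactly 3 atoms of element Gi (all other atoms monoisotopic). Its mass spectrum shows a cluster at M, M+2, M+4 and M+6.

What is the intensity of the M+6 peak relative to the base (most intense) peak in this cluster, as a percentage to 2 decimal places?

40.03%

Term probabilities: M 0.0938, M+2 0.3379, M+4 0.4058, M+6 0.1624. Base peak = M+4.
P(M+4) = C(3,2) × 0.45437^1 × 0.54563^2 = 3 × 0.45437 × 0.2977121 = 0.405814 (base)
P(M+6) = C(3,3) × 0.45437^0 × 0.54563^3 = 1 × 1.0000 × 0.16244065 = 0.162441
Relative intensity = 0.162441 / 0.405814 × 100 = 40.03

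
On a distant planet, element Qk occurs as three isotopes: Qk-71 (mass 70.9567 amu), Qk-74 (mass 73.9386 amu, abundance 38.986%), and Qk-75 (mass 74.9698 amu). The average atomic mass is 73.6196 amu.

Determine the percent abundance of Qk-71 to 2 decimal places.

23.63%

The remaining 61.014% is split between Qk-71 (fraction x) and Qk-75 (fraction 0.61014 − x).
Substituting: 70.9567x + 74.9698(0.61014 − x) = 44.793897404
(70.9567 − 74.9698)x = -0.948176368  ⇒  x = 0.23627, y = 0.37387
Qk-71: 23.63%, Qk-75: 37.39%.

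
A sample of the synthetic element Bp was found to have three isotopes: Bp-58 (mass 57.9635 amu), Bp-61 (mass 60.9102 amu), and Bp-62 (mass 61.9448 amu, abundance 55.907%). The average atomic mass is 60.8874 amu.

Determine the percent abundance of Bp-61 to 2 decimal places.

23.69%

Let x and y be the fractions of Bp-58 and Bp-61. Then x + y = 1 − 0.55907 = 0.44093 and 57.9635x + 60.9102y = 60.8874 − 0.55907×61.9448 = 26.255920664.
Substituting: 57.9635x + 60.9102(0.44093 − x) = 26.255920664
(57.9635 − 60.9102)x = -0.601213822  ⇒  x = 0.20403, y = 0.23690
Bp-58: 20.40%, Bp-61: 23.69%.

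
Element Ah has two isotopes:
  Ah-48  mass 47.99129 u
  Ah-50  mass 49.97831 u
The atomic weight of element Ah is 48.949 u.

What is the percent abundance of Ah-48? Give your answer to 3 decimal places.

51.802%

Let x be the fractional abundance of Ah-48; then Ah-50 has abundance 1 − x.
47.99129·x + 49.97831·(1 − x) = 48.949
(47.99129 − 49.97831)·x = 48.949 − 49.97831
x = -1.02931 / -1.98702 = 0.51802 → 51.802% Ah-48, 48.198% Ah-50.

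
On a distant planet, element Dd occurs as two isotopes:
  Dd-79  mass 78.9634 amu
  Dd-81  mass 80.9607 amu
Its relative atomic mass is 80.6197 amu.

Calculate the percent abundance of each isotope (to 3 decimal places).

With x = fraction of Dd-79 (so Dd-81 is 1 − x):
78.9634·x + 80.9607·(1 − x) = 80.6197
(78.9634 − 80.9607)·x = 80.6197 − 80.9607
x = -0.3410 / -1.9973 = 0.17073 → 17.073% Dd-79, 82.927% Dd-81.

Dd-79: 17.073%, Dd-81: 82.927%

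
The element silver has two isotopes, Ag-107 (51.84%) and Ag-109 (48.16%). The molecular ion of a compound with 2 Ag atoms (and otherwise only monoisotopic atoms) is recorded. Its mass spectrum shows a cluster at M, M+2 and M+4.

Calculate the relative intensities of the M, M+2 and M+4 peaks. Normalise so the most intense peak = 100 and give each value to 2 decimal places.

Each Ag atom is independently Ag-107 (p = 0.5184) or Ag-109 (q = 0.4816); the cluster is the binomial expansion (p + q)^2.
P(M) = 0.5184^2 = 0.268739
P(M+2) = 2 × 0.5184^1 × 0.4816^1 = 0.499323
P(M+4) = 0.4816^2 = 0.231939
The M+2 peak is largest (0.499323); scaling to 100 gives 53.82 : 100.00 : 46.45.

53.82 : 100.00 : 46.45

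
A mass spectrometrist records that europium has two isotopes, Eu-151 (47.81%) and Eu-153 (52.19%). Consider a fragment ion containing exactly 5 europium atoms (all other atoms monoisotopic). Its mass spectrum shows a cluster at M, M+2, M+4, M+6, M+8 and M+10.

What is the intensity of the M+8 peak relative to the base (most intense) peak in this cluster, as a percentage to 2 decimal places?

Term probabilities: M 0.0250, M+2 0.1363, M+4 0.2977, M+6 0.3249, M+8 0.1774, M+10 0.0387. Base peak = M+6.
P(M+6) = C(5,3) × 0.4781^2 × 0.5219^3 = 10 × 0.22857961 × 0.14215492 = 0.324937 (base)
P(M+8) = C(5,4) × 0.4781^1 × 0.5219^4 = 5 × 0.4781 × 0.07419065 = 0.177353
Relative intensity = 0.177353 / 0.324937 × 100 = 54.58

54.58%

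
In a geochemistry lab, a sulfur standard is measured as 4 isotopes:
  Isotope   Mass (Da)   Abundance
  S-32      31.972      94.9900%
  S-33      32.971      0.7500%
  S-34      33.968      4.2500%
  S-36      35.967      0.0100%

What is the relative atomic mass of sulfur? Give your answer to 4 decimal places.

Ar = Σ fᵢ·mᵢ = 0.949900 × 31.972 + 0.007500 × 32.971 + 0.042500 × 33.968 + 0.000100 × 35.967
= 30.37020 + 0.24728 + 1.44364 + 0.00360 = 32.06472 Da

32.0647 Da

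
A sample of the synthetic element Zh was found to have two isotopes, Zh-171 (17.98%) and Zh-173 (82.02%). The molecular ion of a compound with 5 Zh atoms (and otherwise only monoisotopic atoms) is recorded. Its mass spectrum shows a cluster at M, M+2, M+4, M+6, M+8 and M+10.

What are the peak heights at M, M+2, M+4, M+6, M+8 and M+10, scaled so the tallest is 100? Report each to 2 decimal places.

0.05 : 1.05 : 9.61 : 43.84 : 100.00 : 91.23

Each Zh atom is independently Zh-171 (p = 0.1798) or Zh-173 (q = 0.8202); the cluster is the binomial expansion (p + q)^5.
P(M) = 0.1798^5 = 0.000188
P(M+2) = 5 × 0.1798^4 × 0.8202^1 = 0.004286
P(M+4) = 10 × 0.1798^3 × 0.8202^2 = 0.039103
P(M+6) = 10 × 0.1798^2 × 0.8202^3 = 0.178377
P(M+8) = 5 × 0.1798^1 × 0.8202^4 = 0.406854
P(M+10) = 0.8202^5 = 0.371192
The M+8 peak is largest (0.406854); scaling to 100 gives 0.05 : 1.05 : 9.61 : 43.84 : 100.00 : 91.23.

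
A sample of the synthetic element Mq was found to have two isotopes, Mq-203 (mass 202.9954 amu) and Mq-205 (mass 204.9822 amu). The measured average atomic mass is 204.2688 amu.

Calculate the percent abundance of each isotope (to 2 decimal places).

Let x be the fractional abundance of Mq-203; then Mq-205 has abundance 1 − x.
202.9954·x + 204.9822·(1 − x) = 204.2688
(202.9954 − 204.9822)·x = 204.2688 − 204.9822
x = -0.7134 / -1.9868 = 0.35907 → 35.91% Mq-203, 64.09% Mq-205.

Mq-203: 35.91%, Mq-205: 64.09%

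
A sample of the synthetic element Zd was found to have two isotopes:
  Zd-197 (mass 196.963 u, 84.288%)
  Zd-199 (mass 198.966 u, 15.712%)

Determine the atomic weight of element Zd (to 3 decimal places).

197.278 u

Ar = Σ fᵢ·mᵢ = 0.84288 × 196.963 + 0.15712 × 198.966
= 166.0162 + 31.2615 = 197.2777 u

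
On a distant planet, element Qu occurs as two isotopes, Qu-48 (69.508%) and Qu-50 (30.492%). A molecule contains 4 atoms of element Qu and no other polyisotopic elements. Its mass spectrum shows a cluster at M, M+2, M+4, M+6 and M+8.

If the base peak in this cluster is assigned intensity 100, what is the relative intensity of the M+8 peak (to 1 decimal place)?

2.1

Binomial terms of (0.69508 + 0.30492)^4: M 0.2334, M+2 0.4096, M+4 0.2695, M+6 0.0788, M+8 0.0086 → M+2 is the base peak.
P(M+2) = C(4,1) × 0.69508^3 × 0.30492^1 = 4 × 0.33581831 × 0.30492 = 0.409591 (base)
P(M+8) = C(4,4) × 0.69508^0 × 0.30492^4 = 1 × 1.0000 × 0.00864457 = 0.008645
Relative intensity = 0.008645 / 0.409591 × 100 = 2.1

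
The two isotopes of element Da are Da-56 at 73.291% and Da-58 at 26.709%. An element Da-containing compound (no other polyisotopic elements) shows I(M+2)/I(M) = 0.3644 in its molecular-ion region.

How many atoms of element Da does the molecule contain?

1

The M+2/M ratio from n Da atoms is n · q/p = n · 0.26709/0.73291.
n = 0.3644 × 0.73291/0.26709 = 1.00 ≈ 1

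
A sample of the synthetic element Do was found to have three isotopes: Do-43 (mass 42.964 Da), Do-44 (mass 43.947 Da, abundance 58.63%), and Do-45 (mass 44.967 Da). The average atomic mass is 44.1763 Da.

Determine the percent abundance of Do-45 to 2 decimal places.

31.75%

Let x and y be the fractions of Do-43 and Do-45. Then x + y = 1 − 0.5863 = 0.4137 and 42.964x + 44.967y = 44.1763 − 0.5863×43.947 = 18.4101739.
Substituting: 42.964x + 44.967(0.4137 − x) = 18.4101739
(42.964 − 44.967)x = -0.192674  ⇒  x = 0.09619, y = 0.31751
Do-43: 9.62%, Do-45: 31.75%.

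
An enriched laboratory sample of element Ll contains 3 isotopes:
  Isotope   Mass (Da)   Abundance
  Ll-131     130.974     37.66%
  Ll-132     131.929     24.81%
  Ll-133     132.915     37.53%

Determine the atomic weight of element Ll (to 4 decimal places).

131.9394 Da

Weight each isotope mass by its fractional abundance: 0.3766 × 130.974 + 0.2481 × 131.929 + 0.3753 × 132.915
= 49.32481 + 32.73158 + 49.88300 = 131.93939 Da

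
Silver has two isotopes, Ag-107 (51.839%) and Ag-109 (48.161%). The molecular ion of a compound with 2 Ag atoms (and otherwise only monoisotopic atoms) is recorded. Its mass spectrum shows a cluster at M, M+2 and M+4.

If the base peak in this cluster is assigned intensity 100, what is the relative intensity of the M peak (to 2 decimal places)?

Term probabilities: M 0.2687, M+2 0.4993, M+4 0.2319. Base peak = M+2.
P(M+2) = C(2,1) × 0.51839^1 × 0.48161^1 = 2 × 0.51839 × 0.48161 = 0.499324 (base)
P(M) = C(2,0) × 0.51839^2 × 0.48161^0 = 1 × 0.26872819 × 1.0000 = 0.268728
Relative intensity = 0.268728 / 0.499324 × 100 = 53.82

53.82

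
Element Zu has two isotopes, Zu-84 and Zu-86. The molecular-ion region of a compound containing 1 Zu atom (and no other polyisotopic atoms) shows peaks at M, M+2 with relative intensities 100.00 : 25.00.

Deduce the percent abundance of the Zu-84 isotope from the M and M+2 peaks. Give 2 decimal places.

80.00%

Let p = fractional abundance of Zu-84. I(M+2)/I(M) = [C(1,1)·p^0·(1−p)] / p^1 = 1·(1−p)/p = 25.00/100.00 = 0.2500
(1−p)/p = 0.2500/1 = 0.2500  ⇒  p = 1/(1 + 0.2500) = 0.8000
Zu-84: 80.00%, Zu-86: 20.00%.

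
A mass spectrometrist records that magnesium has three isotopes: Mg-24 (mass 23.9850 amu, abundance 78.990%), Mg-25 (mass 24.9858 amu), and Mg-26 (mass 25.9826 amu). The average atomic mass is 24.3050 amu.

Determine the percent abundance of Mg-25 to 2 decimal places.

The remaining 21.010% is split between Mg-25 (fraction x) and Mg-26 (fraction 0.21010 − x).
Substituting: 24.9858x + 25.9826(0.21010 − x) = 5.3592485
(24.9858 − 25.9826)x = -0.09969576  ⇒  x = 0.10002, y = 0.11008
Mg-25: 10.00%, Mg-26: 11.01%.

10.00%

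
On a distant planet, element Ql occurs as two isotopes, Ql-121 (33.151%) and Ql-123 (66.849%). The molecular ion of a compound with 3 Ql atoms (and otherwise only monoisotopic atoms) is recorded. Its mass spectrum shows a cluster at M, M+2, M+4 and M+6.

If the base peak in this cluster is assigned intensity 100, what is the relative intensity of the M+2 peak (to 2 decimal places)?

(0.33151 + 0.66849)^3 gives M 0.0364, M+2 0.2204, M+4 0.4444, M+6 0.2987; the largest is M+4.
P(M+4) = C(3,2) × 0.33151^1 × 0.66849^2 = 3 × 0.33151 × 0.44687888 = 0.444434 (base)
P(M+2) = C(3,1) × 0.33151^2 × 0.66849^1 = 3 × 0.10989888 × 0.66849 = 0.220399
Relative intensity = 0.220399 / 0.444434 × 100 = 49.59

49.59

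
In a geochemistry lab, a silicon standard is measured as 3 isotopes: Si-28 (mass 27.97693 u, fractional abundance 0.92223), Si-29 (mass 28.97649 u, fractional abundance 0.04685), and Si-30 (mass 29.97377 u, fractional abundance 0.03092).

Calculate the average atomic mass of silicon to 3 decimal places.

28.086 u

Average mass = Σ (abundance × isotope mass) = 0.92223 × 27.97693 + 0.04685 × 28.97649 + 0.03092 × 29.97377
= 25.801164 + 1.357549 + 0.926789 = 28.085502 u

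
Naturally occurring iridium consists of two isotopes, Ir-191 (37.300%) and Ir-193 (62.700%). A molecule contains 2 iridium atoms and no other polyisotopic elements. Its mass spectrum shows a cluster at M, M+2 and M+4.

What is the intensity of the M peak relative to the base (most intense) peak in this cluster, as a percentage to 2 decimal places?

29.74%

(0.37300 + 0.62700)^2 gives M 0.1391, M+2 0.4677, M+4 0.3931; the largest is M+2.
P(M+2) = C(2,1) × 0.37300^1 × 0.62700^1 = 2 × 0.3730 × 0.6270 = 0.467742 (base)
P(M) = C(2,0) × 0.37300^2 × 0.62700^0 = 1 × 0.139129 × 1.0000 = 0.139129
Relative intensity = 0.139129 / 0.467742 × 100 = 29.74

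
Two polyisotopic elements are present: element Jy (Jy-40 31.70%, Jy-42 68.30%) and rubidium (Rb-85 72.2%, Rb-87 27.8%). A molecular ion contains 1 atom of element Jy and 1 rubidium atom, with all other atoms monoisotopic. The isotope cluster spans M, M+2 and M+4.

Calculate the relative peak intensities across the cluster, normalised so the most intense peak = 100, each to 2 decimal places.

39.38 : 100.00 : 32.67

Element Jy pattern (n=1): 0.3170 : 0.6830
Rubidium pattern (n=1): 0.7220 : 0.2780
Convolve the two distributions (both contribute in 2-u steps):
  M: 0.3170×0.7220 = 0.228874
  M+2: 0.3170×0.2780 + 0.6830×0.7220 = 0.581252
  M+4: 0.6830×0.2780 = 0.189874
Scale to base peak (0.581252) = 100: 39.38 : 100.00 : 32.67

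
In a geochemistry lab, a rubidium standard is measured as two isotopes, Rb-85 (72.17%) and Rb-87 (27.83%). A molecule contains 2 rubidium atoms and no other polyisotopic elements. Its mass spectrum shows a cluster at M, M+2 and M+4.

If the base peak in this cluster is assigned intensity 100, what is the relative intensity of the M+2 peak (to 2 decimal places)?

Binomial terms of (0.7217 + 0.2783)^2: M 0.5209, M+2 0.4017, M+4 0.0775 → M is the base peak.
P(M) = C(2,0) × 0.7217^2 × 0.2783^0 = 1 × 0.52085089 × 1.0000 = 0.520851 (base)
P(M+2) = C(2,1) × 0.7217^1 × 0.2783^1 = 2 × 0.7217 × 0.2783 = 0.401698
Relative intensity = 0.401698 / 0.520851 × 100 = 77.12

77.12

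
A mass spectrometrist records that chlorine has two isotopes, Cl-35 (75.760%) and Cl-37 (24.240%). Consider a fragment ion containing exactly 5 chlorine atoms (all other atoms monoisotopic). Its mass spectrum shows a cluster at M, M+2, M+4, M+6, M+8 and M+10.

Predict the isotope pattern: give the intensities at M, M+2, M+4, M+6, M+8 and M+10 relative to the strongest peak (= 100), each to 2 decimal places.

62.51 : 100.00 : 63.99 : 20.47 : 3.28 : 0.21

Expanding (0.75760 + 0.24240)^5:
P(M) = 0.75760^5 = 0.249574
P(M+2) = 5 × 0.75760^4 × 0.24240^1 = 0.399266
P(M+4) = 10 × 0.75760^3 × 0.24240^2 = 0.255497
P(M+6) = 10 × 0.75760^2 × 0.24240^3 = 0.081748
P(M+8) = 5 × 0.75760^1 × 0.24240^4 = 0.013078
P(M+10) = 0.24240^5 = 0.000837
The M+2 peak is largest (0.399266); scaling to 100 gives 62.51 : 100.00 : 63.99 : 20.47 : 3.28 : 0.21.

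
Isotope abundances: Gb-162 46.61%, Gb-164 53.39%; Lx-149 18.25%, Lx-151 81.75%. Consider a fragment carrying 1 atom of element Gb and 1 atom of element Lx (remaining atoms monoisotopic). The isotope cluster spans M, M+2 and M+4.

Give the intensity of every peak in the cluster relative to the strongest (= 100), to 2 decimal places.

Element Gb pattern (n=1): 0.4661 : 0.5339
Element Lx pattern (n=1): 0.1825 : 0.8175
Convolve the two distributions (both contribute in 2-u steps):
  M: 0.4661×0.1825 = 0.085063
  M+2: 0.4661×0.8175 + 0.5339×0.1825 = 0.478474
  M+4: 0.5339×0.8175 = 0.436463
Scale to base peak (0.478474) = 100: 17.78 : 100.00 : 91.22

17.78 : 100.00 : 91.22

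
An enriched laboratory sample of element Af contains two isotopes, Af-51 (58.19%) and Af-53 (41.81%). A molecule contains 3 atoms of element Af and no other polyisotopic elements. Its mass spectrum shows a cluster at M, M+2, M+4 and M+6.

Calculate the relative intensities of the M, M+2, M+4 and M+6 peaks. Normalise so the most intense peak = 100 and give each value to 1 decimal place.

The 3 Af atoms are independent, so intensities follow the terms of (0.5819 + 0.4181)^3.
P(M) = 0.5819^3 = 0.197036
P(M+2) = 3 × 0.5819^2 × 0.4181^1 = 0.424716
P(M+4) = 3 × 0.5819^1 × 0.4181^2 = 0.305162
P(M+6) = 0.4181^3 = 0.073087
The M+2 peak is largest (0.424716); scaling to 100 gives 46.4 : 100.0 : 71.9 : 17.2.

46.4 : 100.0 : 71.9 : 17.2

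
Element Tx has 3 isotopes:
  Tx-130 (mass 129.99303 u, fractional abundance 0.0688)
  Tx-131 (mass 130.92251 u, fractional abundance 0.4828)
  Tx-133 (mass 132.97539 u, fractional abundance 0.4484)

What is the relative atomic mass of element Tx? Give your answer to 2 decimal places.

Ar = Σ fᵢ·mᵢ = 0.0688 × 129.99303 + 0.4828 × 130.92251 + 0.4484 × 132.97539
= 8.943520 + 63.209388 + 59.626165 = 131.779073 u

131.78 u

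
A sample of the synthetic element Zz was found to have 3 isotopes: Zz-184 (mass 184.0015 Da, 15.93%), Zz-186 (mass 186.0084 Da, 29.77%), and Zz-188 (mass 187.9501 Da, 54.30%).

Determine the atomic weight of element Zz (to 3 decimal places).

The abundance-weighted mean is 0.1593 × 184.0015 + 0.2977 × 186.0084 + 0.5430 × 187.9501
= 29.31144 + 55.37470 + 102.05690 = 186.74304 Da

186.743 Da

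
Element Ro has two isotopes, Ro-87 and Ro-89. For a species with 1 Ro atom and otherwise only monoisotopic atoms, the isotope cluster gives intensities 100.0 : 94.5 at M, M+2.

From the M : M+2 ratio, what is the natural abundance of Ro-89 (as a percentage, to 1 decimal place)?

Write p for the Ro-87 fraction. I(M+2)/I(M) = [C(1,1)·p^0·(1−p)] / p^1 = 1·(1−p)/p = 94.5/100.0 = 0.9450
(1−p)/p = 0.9450/1 = 0.9450  ⇒  p = 1/(1 + 0.9450) = 0.5141
Ro-87: 51.4%, Ro-89: 48.6%.

48.6%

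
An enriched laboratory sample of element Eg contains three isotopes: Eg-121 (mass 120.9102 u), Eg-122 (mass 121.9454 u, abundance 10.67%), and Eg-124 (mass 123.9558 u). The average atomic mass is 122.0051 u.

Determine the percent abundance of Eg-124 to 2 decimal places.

The remaining 89.33% is split between Eg-121 (fraction x) and Eg-124 (fraction 0.8933 − x).
Substituting: 120.9102x + 123.9558(0.8933 − x) = 108.99352582
(120.9102 − 123.9558)x = -1.73619032  ⇒  x = 0.57007, y = 0.32323
Eg-121: 57.01%, Eg-124: 32.32%.

32.32%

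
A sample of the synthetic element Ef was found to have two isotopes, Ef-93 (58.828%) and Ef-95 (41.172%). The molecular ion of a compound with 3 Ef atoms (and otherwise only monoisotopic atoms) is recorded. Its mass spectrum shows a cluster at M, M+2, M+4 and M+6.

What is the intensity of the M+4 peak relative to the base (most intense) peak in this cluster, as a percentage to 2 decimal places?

Binomial terms of (0.58828 + 0.41172)^3: M 0.2036, M+2 0.4275, M+4 0.2992, M+6 0.0698 → M+2 is the base peak.
P(M+2) = C(3,1) × 0.58828^2 × 0.41172^1 = 3 × 0.34607336 × 0.41172 = 0.427456 (base)
P(M+4) = C(3,2) × 0.58828^1 × 0.41172^2 = 3 × 0.58828 × 0.16951336 = 0.299164
Relative intensity = 0.299164 / 0.427456 × 100 = 69.99

69.99%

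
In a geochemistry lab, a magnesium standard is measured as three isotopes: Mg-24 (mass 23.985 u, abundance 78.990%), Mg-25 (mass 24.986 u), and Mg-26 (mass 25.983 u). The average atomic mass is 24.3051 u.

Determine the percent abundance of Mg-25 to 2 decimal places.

10.00%

The remaining 21.010% is split between Mg-25 (fraction x) and Mg-26 (fraction 0.21010 − x).
Substituting: 24.986x + 25.983(0.21010 − x) = 5.3593485
(24.986 − 25.983)x = -0.0996798  ⇒  x = 0.09998, y = 0.11012
Mg-25: 10.00%, Mg-26: 11.01%.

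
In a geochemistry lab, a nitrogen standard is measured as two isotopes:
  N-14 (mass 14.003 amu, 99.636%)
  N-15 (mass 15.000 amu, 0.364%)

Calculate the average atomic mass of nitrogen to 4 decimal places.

Ar = Σ fᵢ·mᵢ = 0.99636 × 14.003 + 0.00364 × 15.000
= 13.95203 + 0.05460 = 14.00663 amu

14.0066 amu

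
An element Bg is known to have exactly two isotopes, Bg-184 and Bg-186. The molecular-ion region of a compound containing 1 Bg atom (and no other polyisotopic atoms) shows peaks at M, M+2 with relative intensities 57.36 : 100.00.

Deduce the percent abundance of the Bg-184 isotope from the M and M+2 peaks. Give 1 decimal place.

Let p = fractional abundance of Bg-184. I(M+2)/I(M) = [C(1,1)·p^0·(1−p)] / p^1 = 1·(1−p)/p = 100.00/57.36 = 1.7434
(1−p)/p = 1.7434/1 = 1.7434  ⇒  p = 1/(1 + 1.7434) = 0.3645
Bg-184: 36.5%, Bg-186: 63.5%.

36.5%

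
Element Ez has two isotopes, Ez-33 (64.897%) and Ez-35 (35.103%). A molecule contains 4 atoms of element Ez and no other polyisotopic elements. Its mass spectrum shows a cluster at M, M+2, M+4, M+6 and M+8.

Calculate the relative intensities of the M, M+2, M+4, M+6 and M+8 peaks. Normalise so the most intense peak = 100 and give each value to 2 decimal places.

Each Ez atom is independently Ez-33 (p = 0.64897) or Ez-35 (q = 0.35103); the cluster is the binomial expansion (p + q)^4.
P(M) = 0.64897^4 = 0.177377
P(M+2) = 4 × 0.64897^3 × 0.35103^1 = 0.383776
P(M+4) = 6 × 0.64897^2 × 0.35103^2 = 0.311379
P(M+6) = 4 × 0.64897^1 × 0.35103^3 = 0.112284
P(M+8) = 0.35103^4 = 0.015184
The M+2 peak is largest (0.383776); scaling to 100 gives 46.22 : 100.00 : 81.14 : 29.26 : 3.96.

46.22 : 100.00 : 81.14 : 29.26 : 3.96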